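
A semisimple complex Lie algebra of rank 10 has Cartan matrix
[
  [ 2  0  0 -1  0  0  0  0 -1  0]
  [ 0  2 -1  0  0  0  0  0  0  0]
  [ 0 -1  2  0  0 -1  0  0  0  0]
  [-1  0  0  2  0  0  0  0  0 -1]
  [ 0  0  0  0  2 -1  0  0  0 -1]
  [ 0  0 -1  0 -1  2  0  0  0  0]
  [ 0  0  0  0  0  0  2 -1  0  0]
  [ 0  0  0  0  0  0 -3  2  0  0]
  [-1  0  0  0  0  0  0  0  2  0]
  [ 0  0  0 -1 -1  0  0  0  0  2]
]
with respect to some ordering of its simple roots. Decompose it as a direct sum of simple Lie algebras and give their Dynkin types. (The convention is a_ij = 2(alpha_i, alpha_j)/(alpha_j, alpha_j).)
type A_8 + type G_2

The diagram associated to this matrix has two connected components: the simple roots {alpha_1, alpha_2, alpha_3, alpha_4, alpha_5, alpha_6, alpha_9, alpha_10} form a chain of 8 nodes with single edges (A_8), and {alpha_7, alpha_8} form two nodes joined by a triple edge (G_2). A semisimple Lie algebra decomposes uniquely as the direct sum of simple ideals, one per connected component of its Dynkin diagram, so g ≅ A_8 ⊕ G_2 (dimension 80 + 14 = 94).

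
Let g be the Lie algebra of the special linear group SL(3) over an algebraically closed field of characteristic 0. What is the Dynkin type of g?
This is sl(3), which has dimension 3^2 - 1 = 8 and rank 3 - 1 = 2 (a Cartan subalgebra is the diagonal traceless matrices). In the classification of classical Lie algebras, the special linear algebra sl(n+1) has type A_n; here n = 2, so the Dynkin diagram is a chain of 2 nodes with single edges (A_2). Hence the type is A_2.

A2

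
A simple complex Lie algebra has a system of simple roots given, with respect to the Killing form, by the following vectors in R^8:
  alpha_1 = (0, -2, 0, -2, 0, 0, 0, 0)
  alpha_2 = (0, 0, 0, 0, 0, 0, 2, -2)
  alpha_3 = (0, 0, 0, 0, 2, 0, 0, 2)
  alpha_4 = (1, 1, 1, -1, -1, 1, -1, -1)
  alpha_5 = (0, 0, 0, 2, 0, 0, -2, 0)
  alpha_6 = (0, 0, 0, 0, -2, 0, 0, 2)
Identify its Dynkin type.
E_6

Compute the Cartan integers a_ij = 2(alpha_i, alpha_j)/(alpha_j, alpha_j); the resulting 6x6 Cartan matrix is
[[2, 0, 0, 0, -1, 0], [0, 2, -1, 0, -1, -1], [0, -1, 2, -1, 0, 0], [0, 0, -1, 2, 0, 0], [-1, -1, 0, 0, 2, 0], [0, -1, 0, 0, 0, 2]].
All simple roots have the same length, so the diagram is simply laced. The associated Dynkin diagram is a chain of 5 nodes with one extra node attached to the third node from one end (E_6), so the type is E_6.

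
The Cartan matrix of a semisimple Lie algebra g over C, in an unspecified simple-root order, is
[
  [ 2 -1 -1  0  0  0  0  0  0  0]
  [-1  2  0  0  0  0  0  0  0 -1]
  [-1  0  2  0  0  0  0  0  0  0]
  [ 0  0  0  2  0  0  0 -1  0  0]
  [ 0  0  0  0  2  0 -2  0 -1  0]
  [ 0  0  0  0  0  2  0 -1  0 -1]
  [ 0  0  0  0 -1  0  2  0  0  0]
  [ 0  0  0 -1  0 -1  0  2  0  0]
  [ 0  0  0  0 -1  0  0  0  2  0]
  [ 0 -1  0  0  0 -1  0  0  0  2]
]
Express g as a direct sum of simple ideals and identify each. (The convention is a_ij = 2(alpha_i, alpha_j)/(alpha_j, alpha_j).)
The diagram associated to this matrix has two connected components: the simple roots {alpha_1, alpha_2, alpha_3, alpha_4, alpha_6, alpha_8, alpha_10} form a chain of 7 nodes with single edges (A_7), and {alpha_5, alpha_7, alpha_9} form a chain of 3 nodes with a double edge at one end; the terminal node there is the unique short simple root (B_3). A semisimple Lie algebra decomposes uniquely as the direct sum of simple ideals, one per connected component of its Dynkin diagram, so g ≅ A_7 ⊕ B_3 (dimension 63 + 21 = 84).

A_7 (sl(8)) ⊕ B_3 (so(7))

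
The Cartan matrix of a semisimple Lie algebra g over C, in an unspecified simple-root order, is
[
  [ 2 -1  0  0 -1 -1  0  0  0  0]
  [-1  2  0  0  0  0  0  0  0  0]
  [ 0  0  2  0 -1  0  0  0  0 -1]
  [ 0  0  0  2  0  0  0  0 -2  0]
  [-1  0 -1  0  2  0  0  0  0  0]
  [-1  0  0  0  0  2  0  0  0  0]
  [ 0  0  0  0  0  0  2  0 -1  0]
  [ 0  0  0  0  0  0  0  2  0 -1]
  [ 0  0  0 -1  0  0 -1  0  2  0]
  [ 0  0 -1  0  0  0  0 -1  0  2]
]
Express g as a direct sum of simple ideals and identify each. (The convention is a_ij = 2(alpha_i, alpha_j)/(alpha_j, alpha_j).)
The diagram associated to this matrix has two connected components: the simple roots {alpha_4, alpha_7, alpha_9} form a chain of 3 nodes with a double edge at one end; the terminal node there is the unique long simple root (C_3), and {alpha_1, alpha_2, alpha_3, alpha_5, alpha_6, alpha_8, alpha_10} form a chain of 5 nodes with a fork of two nodes at one end (D_7). A semisimple Lie algebra decomposes uniquely as the direct sum of simple ideals, one per connected component of its Dynkin diagram, so g ≅ C_3 ⊕ D_7 (dimension 21 + 91 = 112).

type C_3 + type D_7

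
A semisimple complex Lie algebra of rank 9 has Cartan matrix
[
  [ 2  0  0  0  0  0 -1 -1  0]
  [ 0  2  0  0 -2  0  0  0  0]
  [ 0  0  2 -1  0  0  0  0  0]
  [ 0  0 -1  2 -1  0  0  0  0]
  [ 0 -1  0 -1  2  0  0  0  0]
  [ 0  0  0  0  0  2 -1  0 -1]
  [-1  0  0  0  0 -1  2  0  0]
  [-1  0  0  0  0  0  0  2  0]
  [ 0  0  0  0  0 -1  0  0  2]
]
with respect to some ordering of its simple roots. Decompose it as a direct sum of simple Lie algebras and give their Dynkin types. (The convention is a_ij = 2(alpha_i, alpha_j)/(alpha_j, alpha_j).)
A_5 (sl(6)) + C_4 (sp(8))

The diagram associated to this matrix has two connected components: the simple roots {alpha_1, alpha_6, alpha_7, alpha_8, alpha_9} form a chain of 5 nodes with single edges (A_5), and {alpha_2, alpha_3, alpha_4, alpha_5} form a chain of 4 nodes with a double edge at one end; the terminal node there is the unique long simple root (C_4). A semisimple Lie algebra decomposes uniquely as the direct sum of simple ideals, one per connected component of its Dynkin diagram, so g ≅ A_5 ⊕ C_4 (dimension 35 + 36 = 71).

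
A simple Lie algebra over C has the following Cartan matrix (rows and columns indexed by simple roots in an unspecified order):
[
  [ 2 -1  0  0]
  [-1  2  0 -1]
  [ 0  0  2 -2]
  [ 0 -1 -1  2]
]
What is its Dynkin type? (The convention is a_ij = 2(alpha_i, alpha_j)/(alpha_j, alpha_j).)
The matrix has rank 4 with 2's on the diagonal. Reading the off-diagonal entries as Dynkin edges (a single edge where a_ij = a_ji = -1; a double or triple edge where a_ij * a_ji = 2 or 3), the diagram is a chain of 4 nodes with a double edge at one end; the terminal node there is the unique long simple root (C_4). One simple-root ordering that puts it in standard form is (alpha_1, alpha_2, alpha_4, alpha_3). So the algebra is type C_4, i.e. sp(8).

C_4 (sp(8))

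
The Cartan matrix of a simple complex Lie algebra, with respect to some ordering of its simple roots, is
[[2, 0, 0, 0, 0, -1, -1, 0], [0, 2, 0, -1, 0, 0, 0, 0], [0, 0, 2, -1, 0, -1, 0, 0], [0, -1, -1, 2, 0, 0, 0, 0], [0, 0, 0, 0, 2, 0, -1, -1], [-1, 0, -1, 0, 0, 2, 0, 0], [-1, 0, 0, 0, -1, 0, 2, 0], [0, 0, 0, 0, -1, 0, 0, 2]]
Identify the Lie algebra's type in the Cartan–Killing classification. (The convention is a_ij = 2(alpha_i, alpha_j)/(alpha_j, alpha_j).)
The matrix has rank 8 with 2's on the diagonal. Reading the off-diagonal entries as Dynkin edges (a single edge where a_ij = a_ji = -1; a double or triple edge where a_ij * a_ji = 2 or 3), the diagram is a chain of 8 nodes with single edges (A_8). One simple-root ordering that puts it in standard form is (alpha_2, alpha_4, alpha_3, alpha_6, alpha_1, alpha_7, alpha_5, alpha_8). So the algebra is type A_8, i.e. sl(9).

A8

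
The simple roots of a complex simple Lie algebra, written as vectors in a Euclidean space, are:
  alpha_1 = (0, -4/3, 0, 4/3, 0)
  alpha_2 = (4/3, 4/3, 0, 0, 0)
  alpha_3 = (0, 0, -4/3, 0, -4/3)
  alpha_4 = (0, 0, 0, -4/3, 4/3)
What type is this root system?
Compute the Cartan integers a_ij = 2(alpha_i, alpha_j)/(alpha_j, alpha_j); the resulting 4x4 Cartan matrix is
[[2, -1, 0, -1], [-1, 2, 0, 0], [0, 0, 2, -1], [-1, 0, -1, 2]].
All simple roots have the same length, so the diagram is simply laced. The associated Dynkin diagram is a chain of 4 nodes with single edges (A_4), so the type is A_4 (the algebra sl(5)).

A4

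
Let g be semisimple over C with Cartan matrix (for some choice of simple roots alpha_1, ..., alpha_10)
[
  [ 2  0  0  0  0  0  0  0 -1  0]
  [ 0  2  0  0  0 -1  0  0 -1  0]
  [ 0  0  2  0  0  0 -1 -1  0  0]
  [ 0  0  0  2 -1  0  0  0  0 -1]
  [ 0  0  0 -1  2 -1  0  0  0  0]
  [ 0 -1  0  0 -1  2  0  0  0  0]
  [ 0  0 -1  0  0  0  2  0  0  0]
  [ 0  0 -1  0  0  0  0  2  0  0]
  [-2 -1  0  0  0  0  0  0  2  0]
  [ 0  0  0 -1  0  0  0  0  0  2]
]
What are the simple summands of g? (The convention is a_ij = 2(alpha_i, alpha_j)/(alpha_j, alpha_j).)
type A_3 ⊕ type B_7

The diagram associated to this matrix has two connected components: the simple roots {alpha_3, alpha_7, alpha_8} form a chain of 3 nodes with single edges (A_3), and {alpha_1, alpha_2, alpha_4, alpha_5, alpha_6, alpha_9, alpha_10} form a chain of 7 nodes with a double edge at one end; the terminal node there is the unique short simple root (B_7). A semisimple Lie algebra decomposes uniquely as the direct sum of simple ideals, one per connected component of its Dynkin diagram, so g ≅ A_3 ⊕ B_7 (dimension 15 + 105 = 120).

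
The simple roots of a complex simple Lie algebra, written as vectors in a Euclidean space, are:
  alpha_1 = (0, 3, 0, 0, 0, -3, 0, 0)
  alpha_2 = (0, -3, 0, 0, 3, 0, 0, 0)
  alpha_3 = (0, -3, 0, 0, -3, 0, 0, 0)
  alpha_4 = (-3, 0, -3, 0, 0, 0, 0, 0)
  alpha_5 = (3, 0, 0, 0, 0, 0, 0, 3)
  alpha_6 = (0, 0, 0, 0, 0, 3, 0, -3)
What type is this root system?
Compute the Cartan integers a_ij = 2(alpha_i, alpha_j)/(alpha_j, alpha_j); the resulting 6x6 Cartan matrix is
[[2, -1, -1, 0, 0, -1], [-1, 2, 0, 0, 0, 0], [-1, 0, 2, 0, 0, 0], [0, 0, 0, 2, -1, 0], [0, 0, 0, -1, 2, -1], [-1, 0, 0, 0, -1, 2]].
All simple roots have the same length, so the diagram is simply laced. The associated Dynkin diagram is a chain of 4 nodes with a fork of two nodes at one end (D_6), so the type is D_6 (the algebra so(12)).

D_6 (so(12))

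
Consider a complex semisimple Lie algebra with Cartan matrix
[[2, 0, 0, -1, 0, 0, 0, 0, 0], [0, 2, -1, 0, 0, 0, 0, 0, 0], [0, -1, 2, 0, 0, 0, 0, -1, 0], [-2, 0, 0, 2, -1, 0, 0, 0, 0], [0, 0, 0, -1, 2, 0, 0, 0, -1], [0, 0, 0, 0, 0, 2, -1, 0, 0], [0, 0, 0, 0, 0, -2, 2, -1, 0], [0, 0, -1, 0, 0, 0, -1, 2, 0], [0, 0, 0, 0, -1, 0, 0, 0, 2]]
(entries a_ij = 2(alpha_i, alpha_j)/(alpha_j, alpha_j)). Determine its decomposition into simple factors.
The diagram associated to this matrix has two connected components: the simple roots {alpha_1, alpha_4, alpha_5, alpha_9} form a chain of 4 nodes with a double edge at one end; the terminal node there is the unique short simple root (B_4), and {alpha_2, alpha_3, alpha_6, alpha_7, alpha_8} form a chain of 5 nodes with a double edge at one end; the terminal node there is the unique short simple root (B_5). A semisimple Lie algebra decomposes uniquely as the direct sum of simple ideals, one per connected component of its Dynkin diagram, so g ≅ B_4 ⊕ B_5 (dimension 36 + 55 = 91).

B4 ⊕ B5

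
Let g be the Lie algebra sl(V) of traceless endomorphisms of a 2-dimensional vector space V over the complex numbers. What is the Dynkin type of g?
A_1 (sl(2))

This is sl(2), which has dimension 2^2 - 1 = 3 and rank 2 - 1 = 1 (a Cartan subalgebra is the diagonal traceless matrices). In the classification of classical Lie algebras, the special linear algebra sl(n+1) has type A_n; here n = 1, so the Dynkin diagram is a chain of 1 nodes with single edges (A_1). Hence the type is A_1.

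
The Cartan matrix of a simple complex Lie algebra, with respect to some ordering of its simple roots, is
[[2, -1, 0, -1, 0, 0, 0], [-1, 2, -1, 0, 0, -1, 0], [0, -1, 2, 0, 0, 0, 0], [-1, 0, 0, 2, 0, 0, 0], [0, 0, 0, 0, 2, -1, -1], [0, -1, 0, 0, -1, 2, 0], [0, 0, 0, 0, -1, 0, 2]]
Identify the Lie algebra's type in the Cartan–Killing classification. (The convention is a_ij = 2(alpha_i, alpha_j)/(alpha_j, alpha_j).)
The matrix has rank 7 with 2's on the diagonal. Reading the off-diagonal entries as Dynkin edges (a single edge where a_ij = a_ji = -1; a double or triple edge where a_ij * a_ji = 2 or 3), the diagram is a chain of 6 nodes with one extra node attached to the third node from one end (E_7). One simple-root ordering that puts it in standard form is (alpha_4, alpha_3, alpha_1, alpha_2, alpha_6, alpha_5, alpha_7). So the algebra is type E_7.

E_7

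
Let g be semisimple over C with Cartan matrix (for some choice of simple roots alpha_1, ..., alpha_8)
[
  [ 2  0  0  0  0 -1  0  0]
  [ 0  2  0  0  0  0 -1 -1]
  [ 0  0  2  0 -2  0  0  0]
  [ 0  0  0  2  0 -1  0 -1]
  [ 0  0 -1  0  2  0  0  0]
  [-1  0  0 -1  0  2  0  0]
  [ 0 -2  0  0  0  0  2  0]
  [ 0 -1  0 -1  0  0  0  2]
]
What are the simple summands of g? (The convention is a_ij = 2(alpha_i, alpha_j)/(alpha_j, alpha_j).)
The diagram associated to this matrix has two connected components: the simple roots {alpha_3, alpha_5} form a chain of 2 nodes with a double edge at one end; the terminal node there is the unique short simple root (B_2), and {alpha_1, alpha_2, alpha_4, alpha_6, alpha_7, alpha_8} form a chain of 6 nodes with a double edge at one end; the terminal node there is the unique long simple root (C_6). A semisimple Lie algebra decomposes uniquely as the direct sum of simple ideals, one per connected component of its Dynkin diagram, so g ≅ B_2 ⊕ C_6 (dimension 10 + 78 = 88).

B2 + C6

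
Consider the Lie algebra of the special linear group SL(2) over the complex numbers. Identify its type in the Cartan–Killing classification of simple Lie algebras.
This is sl(2), which has dimension 2^2 - 1 = 3 and rank 2 - 1 = 1 (a Cartan subalgebra is the diagonal traceless matrices). In the classification of classical Lie algebras, the special linear algebra sl(n+1) has type A_n; here n = 1, so the Dynkin diagram is a chain of 1 nodes with single edges (A_1). Hence the type is A_1.

A_1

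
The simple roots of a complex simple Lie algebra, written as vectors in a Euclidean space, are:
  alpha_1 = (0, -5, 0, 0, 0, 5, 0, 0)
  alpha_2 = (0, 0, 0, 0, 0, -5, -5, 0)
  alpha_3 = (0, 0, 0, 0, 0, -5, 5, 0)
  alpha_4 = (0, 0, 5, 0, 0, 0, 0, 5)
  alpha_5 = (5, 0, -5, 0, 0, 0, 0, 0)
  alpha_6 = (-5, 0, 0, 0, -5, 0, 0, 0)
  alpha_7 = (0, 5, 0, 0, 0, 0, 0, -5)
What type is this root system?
D_7 (so(14))

Compute the Cartan integers a_ij = 2(alpha_i, alpha_j)/(alpha_j, alpha_j); the resulting 7x7 Cartan matrix is
[[2, -1, -1, 0, 0, 0, -1], [-1, 2, 0, 0, 0, 0, 0], [-1, 0, 2, 0, 0, 0, 0], [0, 0, 0, 2, -1, 0, -1], [0, 0, 0, -1, 2, -1, 0], [0, 0, 0, 0, -1, 2, 0], [-1, 0, 0, -1, 0, 0, 2]].
All simple roots have the same length, so the diagram is simply laced. The associated Dynkin diagram is a chain of 5 nodes with a fork of two nodes at one end (D_7), so the type is D_7 (the algebra so(14)).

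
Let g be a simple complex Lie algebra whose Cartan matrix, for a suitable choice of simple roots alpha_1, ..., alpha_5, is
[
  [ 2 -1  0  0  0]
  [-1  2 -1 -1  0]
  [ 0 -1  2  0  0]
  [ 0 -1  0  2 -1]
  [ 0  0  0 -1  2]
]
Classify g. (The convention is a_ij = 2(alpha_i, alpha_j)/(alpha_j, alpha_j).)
The matrix has rank 5 with 2's on the diagonal. Reading the off-diagonal entries as Dynkin edges (a single edge where a_ij = a_ji = -1; a double or triple edge where a_ij * a_ji = 2 or 3), the diagram is a chain of 3 nodes with a fork of two nodes at one end (D_5). One simple-root ordering that puts it in standard form is (alpha_5, alpha_4, alpha_2, alpha_1, alpha_3). So the algebra is type D_5, i.e. so(10).

D_5 (so(10))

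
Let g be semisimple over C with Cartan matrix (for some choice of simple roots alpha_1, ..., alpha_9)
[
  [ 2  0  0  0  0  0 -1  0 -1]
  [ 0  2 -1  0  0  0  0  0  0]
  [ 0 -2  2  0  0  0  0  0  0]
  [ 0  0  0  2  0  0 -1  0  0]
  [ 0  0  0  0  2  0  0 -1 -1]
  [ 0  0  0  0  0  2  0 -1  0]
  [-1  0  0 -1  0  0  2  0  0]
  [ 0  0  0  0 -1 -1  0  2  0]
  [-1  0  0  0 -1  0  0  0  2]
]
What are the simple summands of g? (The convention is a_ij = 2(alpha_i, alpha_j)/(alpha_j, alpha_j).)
A_7 (sl(8)) ⊕ B_2 (so(5))

The diagram associated to this matrix has two connected components: the simple roots {alpha_1, alpha_4, alpha_5, alpha_6, alpha_7, alpha_8, alpha_9} form a chain of 7 nodes with single edges (A_7), and {alpha_2, alpha_3} form a chain of 2 nodes with a double edge at one end; the terminal node there is the unique short simple root (B_2). A semisimple Lie algebra decomposes uniquely as the direct sum of simple ideals, one per connected component of its Dynkin diagram, so g ≅ A_7 ⊕ B_2 (dimension 63 + 10 = 73).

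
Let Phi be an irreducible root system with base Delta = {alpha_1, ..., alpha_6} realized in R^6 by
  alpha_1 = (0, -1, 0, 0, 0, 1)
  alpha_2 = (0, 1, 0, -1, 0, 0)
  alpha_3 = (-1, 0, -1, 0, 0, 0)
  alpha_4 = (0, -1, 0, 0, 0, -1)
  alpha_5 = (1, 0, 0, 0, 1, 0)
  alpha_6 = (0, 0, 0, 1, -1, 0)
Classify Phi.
D_6

Compute the Cartan integers a_ij = 2(alpha_i, alpha_j)/(alpha_j, alpha_j); the resulting 6x6 Cartan matrix is
[[2, -1, 0, 0, 0, 0], [-1, 2, 0, -1, 0, -1], [0, 0, 2, 0, -1, 0], [0, -1, 0, 2, 0, 0], [0, 0, -1, 0, 2, -1], [0, -1, 0, 0, -1, 2]].
All simple roots have the same length, so the diagram is simply laced. The associated Dynkin diagram is a chain of 4 nodes with a fork of two nodes at one end (D_6), so the type is D_6 (the algebra so(12)).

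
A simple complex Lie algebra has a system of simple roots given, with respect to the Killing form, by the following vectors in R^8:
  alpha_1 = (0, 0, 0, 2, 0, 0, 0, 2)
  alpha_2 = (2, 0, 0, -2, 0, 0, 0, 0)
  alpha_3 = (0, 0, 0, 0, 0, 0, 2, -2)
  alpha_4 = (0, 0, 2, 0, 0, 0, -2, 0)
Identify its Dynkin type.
Compute the Cartan integers a_ij = 2(alpha_i, alpha_j)/(alpha_j, alpha_j); the resulting 4x4 Cartan matrix is
[[2, -1, -1, 0], [-1, 2, 0, 0], [-1, 0, 2, -1], [0, 0, -1, 2]].
All simple roots have the same length, so the diagram is simply laced. The associated Dynkin diagram is a chain of 4 nodes with single edges (A_4), so the type is A_4 (the algebra sl(5)).

A_4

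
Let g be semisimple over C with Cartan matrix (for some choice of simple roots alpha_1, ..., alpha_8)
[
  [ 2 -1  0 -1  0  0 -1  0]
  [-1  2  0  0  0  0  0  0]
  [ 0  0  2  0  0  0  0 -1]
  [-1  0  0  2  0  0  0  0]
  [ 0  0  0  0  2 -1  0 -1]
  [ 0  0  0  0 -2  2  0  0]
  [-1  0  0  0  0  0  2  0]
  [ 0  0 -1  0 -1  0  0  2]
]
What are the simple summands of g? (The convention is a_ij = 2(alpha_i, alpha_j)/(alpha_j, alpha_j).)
The diagram associated to this matrix has two connected components: the simple roots {alpha_3, alpha_5, alpha_6, alpha_8} form a chain of 4 nodes with a double edge at one end; the terminal node there is the unique long simple root (C_4), and {alpha_1, alpha_2, alpha_4, alpha_7} form a chain of 2 nodes with a fork of two nodes at one end (D_4). A semisimple Lie algebra decomposes uniquely as the direct sum of simple ideals, one per connected component of its Dynkin diagram, so g ≅ C_4 ⊕ D_4 (dimension 36 + 28 = 64).

type C_4 + type D_4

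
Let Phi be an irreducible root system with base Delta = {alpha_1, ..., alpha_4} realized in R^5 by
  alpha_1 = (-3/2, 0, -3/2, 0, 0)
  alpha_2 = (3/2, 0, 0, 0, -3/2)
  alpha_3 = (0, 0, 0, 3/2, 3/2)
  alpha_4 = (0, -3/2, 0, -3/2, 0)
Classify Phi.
A4

Compute the Cartan integers a_ij = 2(alpha_i, alpha_j)/(alpha_j, alpha_j); the resulting 4x4 Cartan matrix is
[[2, -1, 0, 0], [-1, 2, -1, 0], [0, -1, 2, -1], [0, 0, -1, 2]].
All simple roots have the same length, so the diagram is simply laced. The associated Dynkin diagram is a chain of 4 nodes with single edges (A_4), so the type is A_4 (the algebra sl(5)).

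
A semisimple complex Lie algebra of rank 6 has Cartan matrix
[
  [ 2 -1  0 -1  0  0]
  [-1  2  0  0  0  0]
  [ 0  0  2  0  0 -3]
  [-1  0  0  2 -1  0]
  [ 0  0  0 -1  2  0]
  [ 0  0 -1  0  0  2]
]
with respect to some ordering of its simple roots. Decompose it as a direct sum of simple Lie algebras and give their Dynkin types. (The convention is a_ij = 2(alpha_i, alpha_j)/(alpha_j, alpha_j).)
A_4 ⊕ G_2

The diagram associated to this matrix has two connected components: the simple roots {alpha_1, alpha_2, alpha_4, alpha_5} form a chain of 4 nodes with single edges (A_4), and {alpha_3, alpha_6} form two nodes joined by a triple edge (G_2). A semisimple Lie algebra decomposes uniquely as the direct sum of simple ideals, one per connected component of its Dynkin diagram, so g ≅ A_4 ⊕ G_2 (dimension 24 + 14 = 38).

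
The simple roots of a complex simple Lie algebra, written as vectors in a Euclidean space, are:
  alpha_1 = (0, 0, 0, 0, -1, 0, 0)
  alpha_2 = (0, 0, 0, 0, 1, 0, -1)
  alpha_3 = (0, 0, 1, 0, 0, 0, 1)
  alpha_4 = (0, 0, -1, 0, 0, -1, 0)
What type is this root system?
type B_4

Compute the Cartan integers a_ij = 2(alpha_i, alpha_j)/(alpha_j, alpha_j); the resulting 4x4 Cartan matrix is
[[2, -1, 0, 0], [-2, 2, -1, 0], [0, -1, 2, -1], [0, 0, -1, 2]].
The roots have two lengths (squared-length ratio 2:1); the short ones are alpha_{1}. The associated Dynkin diagram is a chain of 4 nodes with a double edge at one end; the terminal node there is the unique short simple root (B_4), so the type is B_4 (the algebra so(9)).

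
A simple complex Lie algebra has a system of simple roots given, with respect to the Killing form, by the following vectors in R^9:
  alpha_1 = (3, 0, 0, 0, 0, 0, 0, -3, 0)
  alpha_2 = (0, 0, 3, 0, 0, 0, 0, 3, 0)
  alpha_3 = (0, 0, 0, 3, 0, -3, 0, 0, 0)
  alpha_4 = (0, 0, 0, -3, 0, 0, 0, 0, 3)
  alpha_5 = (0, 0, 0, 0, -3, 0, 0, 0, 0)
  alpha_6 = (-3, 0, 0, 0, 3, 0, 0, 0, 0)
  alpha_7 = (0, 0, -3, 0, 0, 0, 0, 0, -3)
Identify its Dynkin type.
B7

Compute the Cartan integers a_ij = 2(alpha_i, alpha_j)/(alpha_j, alpha_j); the resulting 7x7 Cartan matrix is
[[2, -1, 0, 0, 0, -1, 0], [-1, 2, 0, 0, 0, 0, -1], [0, 0, 2, -1, 0, 0, 0], [0, 0, -1, 2, 0, 0, -1], [0, 0, 0, 0, 2, -1, 0], [-1, 0, 0, 0, -2, 2, 0], [0, -1, 0, -1, 0, 0, 2]].
The roots have two lengths (squared-length ratio 2:1); the short ones are alpha_{5}. The associated Dynkin diagram is a chain of 7 nodes with a double edge at one end; the terminal node there is the unique short simple root (B_7), so the type is B_7 (the algebra so(15)).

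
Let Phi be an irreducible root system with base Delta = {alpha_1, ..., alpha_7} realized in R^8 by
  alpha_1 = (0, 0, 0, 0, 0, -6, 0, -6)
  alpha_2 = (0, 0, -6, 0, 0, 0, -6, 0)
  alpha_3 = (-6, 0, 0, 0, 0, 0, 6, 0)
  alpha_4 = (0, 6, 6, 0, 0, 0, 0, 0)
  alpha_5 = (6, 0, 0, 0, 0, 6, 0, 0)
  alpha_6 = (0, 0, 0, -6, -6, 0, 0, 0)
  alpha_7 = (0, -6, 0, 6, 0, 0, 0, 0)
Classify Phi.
A_7

Compute the Cartan integers a_ij = 2(alpha_i, alpha_j)/(alpha_j, alpha_j); the resulting 7x7 Cartan matrix is
[[2, 0, 0, 0, -1, 0, 0], [0, 2, -1, -1, 0, 0, 0], [0, -1, 2, 0, -1, 0, 0], [0, -1, 0, 2, 0, 0, -1], [-1, 0, -1, 0, 2, 0, 0], [0, 0, 0, 0, 0, 2, -1], [0, 0, 0, -1, 0, -1, 2]].
All simple roots have the same length, so the diagram is simply laced. The associated Dynkin diagram is a chain of 7 nodes with single edges (A_7), so the type is A_7 (the algebra sl(8)).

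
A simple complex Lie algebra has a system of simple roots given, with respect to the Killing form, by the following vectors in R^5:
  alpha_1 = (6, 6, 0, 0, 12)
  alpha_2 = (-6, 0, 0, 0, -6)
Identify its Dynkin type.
Compute the Cartan integers a_ij = 2(alpha_i, alpha_j)/(alpha_j, alpha_j); the resulting 2x2 Cartan matrix is
[[2, -3], [-1, 2]].
The roots have two lengths (squared-length ratio 3:1); the short ones are alpha_{2}. The associated Dynkin diagram is two nodes joined by a triple edge (G_2), so the type is G_2.

G_2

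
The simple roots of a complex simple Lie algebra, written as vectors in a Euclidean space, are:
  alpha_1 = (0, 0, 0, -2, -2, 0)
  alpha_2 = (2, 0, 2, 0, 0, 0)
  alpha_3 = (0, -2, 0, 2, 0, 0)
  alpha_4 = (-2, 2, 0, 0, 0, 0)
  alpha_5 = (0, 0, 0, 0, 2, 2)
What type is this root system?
Compute the Cartan integers a_ij = 2(alpha_i, alpha_j)/(alpha_j, alpha_j); the resulting 5x5 Cartan matrix is
[[2, 0, -1, 0, -1], [0, 2, 0, -1, 0], [-1, 0, 2, -1, 0], [0, -1, -1, 2, 0], [-1, 0, 0, 0, 2]].
All simple roots have the same length, so the diagram is simply laced. The associated Dynkin diagram is a chain of 5 nodes with single edges (A_5), so the type is A_5 (the algebra sl(6)).

type A_5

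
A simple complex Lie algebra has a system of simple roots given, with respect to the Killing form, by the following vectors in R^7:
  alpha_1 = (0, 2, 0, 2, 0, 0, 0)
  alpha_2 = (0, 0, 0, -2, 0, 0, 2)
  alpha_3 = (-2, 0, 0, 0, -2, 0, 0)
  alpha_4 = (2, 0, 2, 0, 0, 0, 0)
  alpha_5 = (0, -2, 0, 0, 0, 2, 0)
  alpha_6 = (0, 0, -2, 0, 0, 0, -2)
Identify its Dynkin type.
A6

Compute the Cartan integers a_ij = 2(alpha_i, alpha_j)/(alpha_j, alpha_j); the resulting 6x6 Cartan matrix is
[[2, -1, 0, 0, -1, 0], [-1, 2, 0, 0, 0, -1], [0, 0, 2, -1, 0, 0], [0, 0, -1, 2, 0, -1], [-1, 0, 0, 0, 2, 0], [0, -1, 0, -1, 0, 2]].
All simple roots have the same length, so the diagram is simply laced. The associated Dynkin diagram is a chain of 6 nodes with single edges (A_6), so the type is A_6 (the algebra sl(7)).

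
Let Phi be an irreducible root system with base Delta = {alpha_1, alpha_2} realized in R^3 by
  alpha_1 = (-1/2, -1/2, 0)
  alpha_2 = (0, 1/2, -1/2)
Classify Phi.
type A_2

Compute the Cartan integers a_ij = 2(alpha_i, alpha_j)/(alpha_j, alpha_j); the resulting 2x2 Cartan matrix is
[[2, -1], [-1, 2]].
All simple roots have the same length, so the diagram is simply laced. The associated Dynkin diagram is a chain of 2 nodes with single edges (A_2), so the type is A_2 (the algebra sl(3)).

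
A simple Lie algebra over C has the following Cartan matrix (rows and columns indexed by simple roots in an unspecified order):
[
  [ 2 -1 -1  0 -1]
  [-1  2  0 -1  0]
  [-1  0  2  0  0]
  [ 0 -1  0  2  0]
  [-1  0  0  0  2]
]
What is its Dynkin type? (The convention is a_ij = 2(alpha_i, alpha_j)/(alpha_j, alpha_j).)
The matrix has rank 5 with 2's on the diagonal. Reading the off-diagonal entries as Dynkin edges (a single edge where a_ij = a_ji = -1; a double or triple edge where a_ij * a_ji = 2 or 3), the diagram is a chain of 3 nodes with a fork of two nodes at one end (D_5). One simple-root ordering that puts it in standard form is (alpha_4, alpha_2, alpha_1, alpha_5, alpha_3). So the algebra is type D_5, i.e. so(10).

D_5 (so(10))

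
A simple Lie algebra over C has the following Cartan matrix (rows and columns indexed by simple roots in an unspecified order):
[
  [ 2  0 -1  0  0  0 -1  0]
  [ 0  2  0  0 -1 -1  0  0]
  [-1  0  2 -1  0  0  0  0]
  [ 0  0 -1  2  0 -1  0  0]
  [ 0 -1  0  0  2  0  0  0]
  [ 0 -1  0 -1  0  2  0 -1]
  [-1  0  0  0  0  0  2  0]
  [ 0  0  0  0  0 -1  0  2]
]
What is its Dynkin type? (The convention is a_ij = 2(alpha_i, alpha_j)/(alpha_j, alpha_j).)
The matrix has rank 8 with 2's on the diagonal. Reading the off-diagonal entries as Dynkin edges (a single edge where a_ij = a_ji = -1; a double or triple edge where a_ij * a_ji = 2 or 3), the diagram is a chain of 7 nodes with one extra node attached to the third node from one end (E_8). One simple-root ordering that puts it in standard form is (alpha_5, alpha_8, alpha_2, alpha_6, alpha_4, alpha_3, alpha_1, alpha_7). So the algebra is type E_8.

E8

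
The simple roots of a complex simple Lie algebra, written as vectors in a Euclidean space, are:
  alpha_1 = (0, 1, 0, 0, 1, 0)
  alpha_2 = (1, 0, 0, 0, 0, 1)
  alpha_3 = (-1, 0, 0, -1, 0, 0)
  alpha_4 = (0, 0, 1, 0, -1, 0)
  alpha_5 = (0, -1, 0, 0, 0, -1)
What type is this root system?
Compute the Cartan integers a_ij = 2(alpha_i, alpha_j)/(alpha_j, alpha_j); the resulting 5x5 Cartan matrix is
[[2, 0, 0, -1, -1], [0, 2, -1, 0, -1], [0, -1, 2, 0, 0], [-1, 0, 0, 2, 0], [-1, -1, 0, 0, 2]].
All simple roots have the same length, so the diagram is simply laced. The associated Dynkin diagram is a chain of 5 nodes with single edges (A_5), so the type is A_5 (the algebra sl(6)).

A_5 (sl(6))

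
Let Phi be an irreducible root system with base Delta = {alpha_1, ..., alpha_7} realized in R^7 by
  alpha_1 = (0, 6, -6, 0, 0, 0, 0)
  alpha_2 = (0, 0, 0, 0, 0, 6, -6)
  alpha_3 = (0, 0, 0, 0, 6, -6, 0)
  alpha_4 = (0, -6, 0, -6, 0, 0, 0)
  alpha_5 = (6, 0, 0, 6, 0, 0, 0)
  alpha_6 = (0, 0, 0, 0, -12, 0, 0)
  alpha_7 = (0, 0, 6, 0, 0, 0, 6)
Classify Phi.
Compute the Cartan integers a_ij = 2(alpha_i, alpha_j)/(alpha_j, alpha_j); the resulting 7x7 Cartan matrix is
[[2, 0, 0, -1, 0, 0, -1], [0, 2, -1, 0, 0, 0, -1], [0, -1, 2, 0, 0, -1, 0], [-1, 0, 0, 2, -1, 0, 0], [0, 0, 0, -1, 2, 0, 0], [0, 0, -2, 0, 0, 2, 0], [-1, -1, 0, 0, 0, 0, 2]].
The roots have two lengths (squared-length ratio 2:1); the short ones are alpha_{1,2,3,4,5,7}. The associated Dynkin diagram is a chain of 7 nodes with a double edge at one end; the terminal node there is the unique long simple root (C_7), so the type is C_7 (the algebra sp(14)).

C_7 (sp(14))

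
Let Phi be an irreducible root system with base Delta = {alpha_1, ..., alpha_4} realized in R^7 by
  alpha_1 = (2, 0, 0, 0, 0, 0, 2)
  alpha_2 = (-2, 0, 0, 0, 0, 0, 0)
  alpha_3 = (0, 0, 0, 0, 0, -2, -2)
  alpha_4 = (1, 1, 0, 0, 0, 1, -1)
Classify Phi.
F_4

Compute the Cartan integers a_ij = 2(alpha_i, alpha_j)/(alpha_j, alpha_j); the resulting 4x4 Cartan matrix is
[[2, -2, -1, 0], [-1, 2, 0, -1], [-1, 0, 2, 0], [0, -1, 0, 2]].
The roots have two lengths (squared-length ratio 2:1); the short ones are alpha_{2,4}. The associated Dynkin diagram is a chain of 4 nodes with a double edge between the middle two (F_4), so the type is F_4.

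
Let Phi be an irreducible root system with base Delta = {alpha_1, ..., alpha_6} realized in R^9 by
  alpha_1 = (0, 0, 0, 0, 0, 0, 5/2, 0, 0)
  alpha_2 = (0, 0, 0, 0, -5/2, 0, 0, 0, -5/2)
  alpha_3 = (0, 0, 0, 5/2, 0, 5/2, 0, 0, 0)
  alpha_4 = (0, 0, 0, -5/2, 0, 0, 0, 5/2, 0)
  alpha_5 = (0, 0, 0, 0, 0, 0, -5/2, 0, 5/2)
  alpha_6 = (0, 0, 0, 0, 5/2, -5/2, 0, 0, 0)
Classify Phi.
Compute the Cartan integers a_ij = 2(alpha_i, alpha_j)/(alpha_j, alpha_j); the resulting 6x6 Cartan matrix is
[[2, 0, 0, 0, -1, 0], [0, 2, 0, 0, -1, -1], [0, 0, 2, -1, 0, -1], [0, 0, -1, 2, 0, 0], [-2, -1, 0, 0, 2, 0], [0, -1, -1, 0, 0, 2]].
The roots have two lengths (squared-length ratio 2:1); the short ones are alpha_{1}. The associated Dynkin diagram is a chain of 6 nodes with a double edge at one end; the terminal node there is the unique short simple root (B_6), so the type is B_6 (the algebra so(13)).

type B_6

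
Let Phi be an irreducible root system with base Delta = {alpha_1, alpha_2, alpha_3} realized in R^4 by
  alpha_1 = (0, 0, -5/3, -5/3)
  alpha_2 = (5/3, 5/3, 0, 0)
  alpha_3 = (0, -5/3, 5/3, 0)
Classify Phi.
A_3

Compute the Cartan integers a_ij = 2(alpha_i, alpha_j)/(alpha_j, alpha_j); the resulting 3x3 Cartan matrix is
[[2, 0, -1], [0, 2, -1], [-1, -1, 2]].
All simple roots have the same length, so the diagram is simply laced. The associated Dynkin diagram is a chain of 3 nodes with single edges (A_3), so the type is A_3 (the algebra sl(4)).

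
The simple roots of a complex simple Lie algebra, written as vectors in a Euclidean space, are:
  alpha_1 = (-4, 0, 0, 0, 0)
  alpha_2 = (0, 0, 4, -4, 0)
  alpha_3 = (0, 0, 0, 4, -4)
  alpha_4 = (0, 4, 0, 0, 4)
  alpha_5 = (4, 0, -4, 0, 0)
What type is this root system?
Compute the Cartan integers a_ij = 2(alpha_i, alpha_j)/(alpha_j, alpha_j); the resulting 5x5 Cartan matrix is
[[2, 0, 0, 0, -1], [0, 2, -1, 0, -1], [0, -1, 2, -1, 0], [0, 0, -1, 2, 0], [-2, -1, 0, 0, 2]].
The roots have two lengths (squared-length ratio 2:1); the short ones are alpha_{1}. The associated Dynkin diagram is a chain of 5 nodes with a double edge at one end; the terminal node there is the unique short simple root (B_5), so the type is B_5 (the algebra so(11)).

B_5 (so(11))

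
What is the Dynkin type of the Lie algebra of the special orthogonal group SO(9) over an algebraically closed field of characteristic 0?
This is so(9) with 9 odd, which has dimension 9(9-1)/2 = 36 and rank (9-1)/2 = 4. In the classification of classical Lie algebras, the orthogonal algebra so(2n+1) in an odd number of variables has type B_n; here n = 4, so the Dynkin diagram is a chain of 4 nodes with a double edge at one end; the terminal node there is the unique short simple root (B_4). Hence the type is B_4.

B_4 (so(9))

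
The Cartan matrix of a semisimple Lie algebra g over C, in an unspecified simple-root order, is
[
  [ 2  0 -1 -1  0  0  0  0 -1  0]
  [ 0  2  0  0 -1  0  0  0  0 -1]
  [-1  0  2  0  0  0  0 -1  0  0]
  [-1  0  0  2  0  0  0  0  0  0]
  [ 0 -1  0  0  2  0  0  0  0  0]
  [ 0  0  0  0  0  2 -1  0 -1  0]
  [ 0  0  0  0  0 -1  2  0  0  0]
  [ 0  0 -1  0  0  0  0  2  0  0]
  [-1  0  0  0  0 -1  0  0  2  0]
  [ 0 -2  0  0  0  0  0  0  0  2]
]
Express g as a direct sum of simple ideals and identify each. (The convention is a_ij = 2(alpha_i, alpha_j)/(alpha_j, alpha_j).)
The diagram associated to this matrix has two connected components: the simple roots {alpha_2, alpha_5, alpha_10} form a chain of 3 nodes with a double edge at one end; the terminal node there is the unique long simple root (C_3), and {alpha_1, alpha_3, alpha_4, alpha_6, alpha_7, alpha_8, alpha_9} form a chain of 6 nodes with one extra node attached to the third node from one end (E_7). A semisimple Lie algebra decomposes uniquely as the direct sum of simple ideals, one per connected component of its Dynkin diagram, so g ≅ C_3 ⊕ E_7 (dimension 21 + 133 = 154).

C3 + E7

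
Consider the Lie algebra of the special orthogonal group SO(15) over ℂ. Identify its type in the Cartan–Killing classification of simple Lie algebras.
type B_7

This is so(15) with 15 odd, which has dimension 15(15-1)/2 = 105 and rank (15-1)/2 = 7. In the classification of classical Lie algebras, the orthogonal algebra so(2n+1) in an odd number of variables has type B_n; here n = 7, so the Dynkin diagram is a chain of 7 nodes with a double edge at one end; the terminal node there is the unique short simple root (B_7). Hence the type is B_7.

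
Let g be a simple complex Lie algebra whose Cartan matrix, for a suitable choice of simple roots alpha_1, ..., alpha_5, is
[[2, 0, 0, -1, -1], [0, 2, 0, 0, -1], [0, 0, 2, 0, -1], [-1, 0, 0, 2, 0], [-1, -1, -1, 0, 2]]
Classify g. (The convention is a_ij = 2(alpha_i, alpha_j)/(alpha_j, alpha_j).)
D_5 (so(10))

The matrix has rank 5 with 2's on the diagonal. Reading the off-diagonal entries as Dynkin edges (a single edge where a_ij = a_ji = -1; a double or triple edge where a_ij * a_ji = 2 or 3), the diagram is a chain of 3 nodes with a fork of two nodes at one end (D_5). One simple-root ordering that puts it in standard form is (alpha_4, alpha_1, alpha_5, alpha_2, alpha_3). So the algebra is type D_5, i.e. so(10).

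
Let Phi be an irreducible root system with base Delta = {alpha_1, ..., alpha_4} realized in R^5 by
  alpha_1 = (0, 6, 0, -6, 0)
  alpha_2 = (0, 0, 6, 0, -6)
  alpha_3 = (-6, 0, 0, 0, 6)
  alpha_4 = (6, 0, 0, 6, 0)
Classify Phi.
A4

Compute the Cartan integers a_ij = 2(alpha_i, alpha_j)/(alpha_j, alpha_j); the resulting 4x4 Cartan matrix is
[[2, 0, 0, -1], [0, 2, -1, 0], [0, -1, 2, -1], [-1, 0, -1, 2]].
All simple roots have the same length, so the diagram is simply laced. The associated Dynkin diagram is a chain of 4 nodes with single edges (A_4), so the type is A_4 (the algebra sl(5)).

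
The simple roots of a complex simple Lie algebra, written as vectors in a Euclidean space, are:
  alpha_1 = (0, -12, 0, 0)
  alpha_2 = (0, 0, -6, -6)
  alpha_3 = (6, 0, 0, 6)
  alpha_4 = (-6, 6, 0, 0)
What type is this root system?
C_4

Compute the Cartan integers a_ij = 2(alpha_i, alpha_j)/(alpha_j, alpha_j); the resulting 4x4 Cartan matrix is
[[2, 0, 0, -2], [0, 2, -1, 0], [0, -1, 2, -1], [-1, 0, -1, 2]].
The roots have two lengths (squared-length ratio 2:1); the short ones are alpha_{2,3,4}. The associated Dynkin diagram is a chain of 4 nodes with a double edge at one end; the terminal node there is the unique long simple root (C_4), so the type is C_4 (the algebra sp(8)).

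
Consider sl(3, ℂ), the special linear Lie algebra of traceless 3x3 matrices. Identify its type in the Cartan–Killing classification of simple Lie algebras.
This is sl(3), which has dimension 3^2 - 1 = 8 and rank 3 - 1 = 2 (a Cartan subalgebra is the diagonal traceless matrices). In the classification of classical Lie algebras, the special linear algebra sl(n+1) has type A_n; here n = 2, so the Dynkin diagram is a chain of 2 nodes with single edges (A_2). Hence the type is A_2.

A_2 (sl(3))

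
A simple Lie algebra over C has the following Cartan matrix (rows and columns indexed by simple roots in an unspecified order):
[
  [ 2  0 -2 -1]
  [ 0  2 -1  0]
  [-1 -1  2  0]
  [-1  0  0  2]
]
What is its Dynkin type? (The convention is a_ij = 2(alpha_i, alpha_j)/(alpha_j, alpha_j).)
The matrix has rank 4 with 2's on the diagonal. Reading the off-diagonal entries as Dynkin edges (a single edge where a_ij = a_ji = -1; a double or triple edge where a_ij * a_ji = 2 or 3), the diagram is a chain of 4 nodes with a double edge between the middle two (F_4). One simple-root ordering that puts it in standard form is (alpha_4, alpha_1, alpha_3, alpha_2). So the algebra is type F_4.

type F_4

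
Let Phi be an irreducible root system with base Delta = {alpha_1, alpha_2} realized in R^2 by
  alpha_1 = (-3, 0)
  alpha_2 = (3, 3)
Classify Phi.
type B_2

Compute the Cartan integers a_ij = 2(alpha_i, alpha_j)/(alpha_j, alpha_j); the resulting 2x2 Cartan matrix is
[[2, -1], [-2, 2]].
The roots have two lengths (squared-length ratio 2:1); the short ones are alpha_{1}. The associated Dynkin diagram is a chain of 2 nodes with a double edge at one end; the terminal node there is the unique short simple root (B_2), so the type is B_2 (the algebra so(5)).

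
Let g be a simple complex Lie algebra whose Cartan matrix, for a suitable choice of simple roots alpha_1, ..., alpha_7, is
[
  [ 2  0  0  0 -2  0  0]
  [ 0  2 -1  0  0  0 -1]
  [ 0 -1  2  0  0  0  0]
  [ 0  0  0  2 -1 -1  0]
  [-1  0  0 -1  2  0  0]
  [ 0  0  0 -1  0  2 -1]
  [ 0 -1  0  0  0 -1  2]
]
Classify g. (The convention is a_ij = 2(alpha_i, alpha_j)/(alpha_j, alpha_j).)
The matrix has rank 7 with 2's on the diagonal. Reading the off-diagonal entries as Dynkin edges (a single edge where a_ij = a_ji = -1; a double or triple edge where a_ij * a_ji = 2 or 3), the diagram is a chain of 7 nodes with a double edge at one end; the terminal node there is the unique long simple root (C_7). One simple-root ordering that puts it in standard form is (alpha_3, alpha_2, alpha_7, alpha_6, alpha_4, alpha_5, alpha_1). So the algebra is type C_7, i.e. sp(14).

type C_7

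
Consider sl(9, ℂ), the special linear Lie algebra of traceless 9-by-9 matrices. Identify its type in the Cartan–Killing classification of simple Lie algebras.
A_8

This is sl(9), which has dimension 9^2 - 1 = 80 and rank 9 - 1 = 8 (a Cartan subalgebra is the diagonal traceless matrices). In the classification of classical Lie algebras, the special linear algebra sl(n+1) has type A_n; here n = 8, so the Dynkin diagram is a chain of 8 nodes with single edges (A_8). Hence the type is A_8.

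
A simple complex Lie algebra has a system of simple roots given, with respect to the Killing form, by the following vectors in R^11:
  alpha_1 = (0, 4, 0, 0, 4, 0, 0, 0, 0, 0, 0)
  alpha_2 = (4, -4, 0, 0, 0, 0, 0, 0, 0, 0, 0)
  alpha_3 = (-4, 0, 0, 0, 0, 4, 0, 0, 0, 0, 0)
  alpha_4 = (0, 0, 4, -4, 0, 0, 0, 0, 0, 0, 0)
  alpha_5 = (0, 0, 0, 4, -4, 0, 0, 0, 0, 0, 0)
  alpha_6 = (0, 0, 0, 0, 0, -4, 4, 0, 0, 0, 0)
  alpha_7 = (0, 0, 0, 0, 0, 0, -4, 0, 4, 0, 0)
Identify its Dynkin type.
A_7 (sl(8))

Compute the Cartan integers a_ij = 2(alpha_i, alpha_j)/(alpha_j, alpha_j); the resulting 7x7 Cartan matrix is
[[2, -1, 0, 0, -1, 0, 0], [-1, 2, -1, 0, 0, 0, 0], [0, -1, 2, 0, 0, -1, 0], [0, 0, 0, 2, -1, 0, 0], [-1, 0, 0, -1, 2, 0, 0], [0, 0, -1, 0, 0, 2, -1], [0, 0, 0, 0, 0, -1, 2]].
All simple roots have the same length, so the diagram is simply laced. The associated Dynkin diagram is a chain of 7 nodes with single edges (A_7), so the type is A_7 (the algebra sl(8)).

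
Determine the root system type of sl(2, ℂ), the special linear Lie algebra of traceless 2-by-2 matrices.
type A_1

This is sl(2), which has dimension 2^2 - 1 = 3 and rank 2 - 1 = 1 (a Cartan subalgebra is the diagonal traceless matrices). In the classification of classical Lie algebras, the special linear algebra sl(n+1) has type A_n; here n = 1, so the Dynkin diagram is a chain of 1 nodes with single edges (A_1). Hence the type is A_1.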